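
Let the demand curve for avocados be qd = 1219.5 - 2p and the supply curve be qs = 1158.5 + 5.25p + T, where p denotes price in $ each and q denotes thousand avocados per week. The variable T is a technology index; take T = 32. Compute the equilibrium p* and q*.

p* = 4, q* = 1211.5

With T = 32, supply is qs = 1190.5 + 5.25p.
Set qd = qs: 1219.5 - 2p = 1190.5 + 5.25p, so 29 = 7.25p and p* = 4.
From the demand curve, q* = 1219.5 - 2(4) = 1211.5.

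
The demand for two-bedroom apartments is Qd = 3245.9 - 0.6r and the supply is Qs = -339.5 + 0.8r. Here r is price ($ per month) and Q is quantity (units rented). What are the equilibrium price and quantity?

r* = 2561, Q* = 1709.3

At equilibrium Qd = Qs, so 3245.9 - 0.6r = -339.5 + 0.8r; collecting terms, 3585.4 = 1.4r and r* = 2561.
Then Q* = 3245.9 - 0.6(2561) = 1709.3.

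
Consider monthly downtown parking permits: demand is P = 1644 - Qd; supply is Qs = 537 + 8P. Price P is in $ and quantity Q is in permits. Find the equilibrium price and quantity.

Rewriting in direct form: Qd = 1644 - P.
Equating demand and supply, 1644 - P = 537 + 8P gives 9P = 1107, so P* = 123.
Plugging P* into demand: Q* = 1644 - 123 = 1521.

P* = 123, Q* = 1521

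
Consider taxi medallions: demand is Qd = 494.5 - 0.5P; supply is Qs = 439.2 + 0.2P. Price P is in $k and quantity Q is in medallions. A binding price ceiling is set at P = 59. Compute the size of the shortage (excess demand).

With P fixed at 59, quantity demanded is 465 and quantity supplied is 451.
Shortage = Qd - Qs = 465 - 451 = 14.

Shortage = 14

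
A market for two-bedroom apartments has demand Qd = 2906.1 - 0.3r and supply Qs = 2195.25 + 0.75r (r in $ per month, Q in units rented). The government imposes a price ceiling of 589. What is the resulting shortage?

Shortage = 92.4

Evaluating both curves at the ceiling price 589 gives Qd = 2729.4, Qs = 2637.
Shortage = Qd - Qs = 2729.4 - 2637 = 92.4.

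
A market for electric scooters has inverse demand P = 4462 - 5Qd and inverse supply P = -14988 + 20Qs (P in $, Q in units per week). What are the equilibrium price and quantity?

P* = 572, Q* = 778

Solving each curve for Q: Qd = 892.4 - 0.2P and Qs = 749.4 + 0.05P.
At equilibrium Qd = Qs, so 892.4 - 0.2P = 749.4 + 0.05P; collecting terms, 143 = 0.25P and P* = 572.
Then Q* = 892.4 - 0.2(572) = 778.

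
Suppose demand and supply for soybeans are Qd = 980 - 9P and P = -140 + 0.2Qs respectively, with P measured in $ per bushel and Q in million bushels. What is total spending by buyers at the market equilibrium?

Total spending by buyers = 16000

In direct form, Qs = 700 + 5P.
Set Qd = Qs: 980 - 9P = 700 + 5P, so 280 = 14P and P* = 20.
Plugging P* into demand: Q* = 980 - 9(20) = 800.
Total spending by buyers = P* × Q* = 20 × 800 = 16000.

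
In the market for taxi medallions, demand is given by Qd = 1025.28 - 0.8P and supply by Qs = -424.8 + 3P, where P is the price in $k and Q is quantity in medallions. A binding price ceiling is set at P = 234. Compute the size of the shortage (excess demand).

At P = 234: Qd = 838.08 and Qs = 277.2.
Shortage = Qd - Qs = 838.08 - 277.2 = 560.88.

Shortage = 560.88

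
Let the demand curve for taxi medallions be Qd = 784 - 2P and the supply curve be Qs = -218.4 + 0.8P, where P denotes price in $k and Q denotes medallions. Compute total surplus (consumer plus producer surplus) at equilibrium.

Equating demand and supply, 784 - 2P = -218.4 + 0.8P gives 2.8P = 1002.4, so P* = 358.
From the demand curve, Q* = 784 - 2(358) = 68.
Demand choke price = 392; supply choke price = 273. CS = ½(392 - 358)(68) = 1156; PS = ½(358 - 273)(68) = 2890. Total surplus = 4046.

Total surplus = 4046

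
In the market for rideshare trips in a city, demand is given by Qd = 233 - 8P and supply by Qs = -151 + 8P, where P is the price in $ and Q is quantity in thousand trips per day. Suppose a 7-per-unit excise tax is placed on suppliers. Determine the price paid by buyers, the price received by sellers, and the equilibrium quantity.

P_b = 27.5, P_s = 20.5, Q = 13

Suppliers keep P_s = P_b - 7 per unit, so supply in terms of the buyer price is Qs = -207 + 8P_b.
Equate demand and the shifted supply: 233 - 8P_b = -207 + 8P_b, giving 16P_b = 440, so P_b = 27.5.
Then P_s = 27.5 - 7 = 20.5 and Q = 233 - 8(27.5) = 13.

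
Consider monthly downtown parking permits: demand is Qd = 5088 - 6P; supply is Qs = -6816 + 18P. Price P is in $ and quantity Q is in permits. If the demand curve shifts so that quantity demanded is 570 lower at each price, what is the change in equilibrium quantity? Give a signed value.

Equating demand and supply, 5088 - 6P = -6816 + 18P gives 24P = 11904, so P* = 496.
From the demand curve, Q* = 5088 - 6(496) = 2112.
After the shift, demand is Qd = 4518 - 6P.
New equilibrium: 11334 = 24P, so P = 472.25 and Q = 1684.5.
ΔQ = 1684.5 - 2112 = -427.5.

ΔQ = -427.5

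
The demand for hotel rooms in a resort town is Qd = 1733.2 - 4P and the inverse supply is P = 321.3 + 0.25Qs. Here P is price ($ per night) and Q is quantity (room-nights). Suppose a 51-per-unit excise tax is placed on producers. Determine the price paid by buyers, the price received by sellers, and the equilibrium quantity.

In direct form, Qs = -1285.2 + 4P.
With a tax of 51 on producers, they supply based on the net price P_s = P_b - 51, so Qs = -1489.2 + 4P_b.
Market clearing requires 1733.2 - 4P_b = -1489.2 + 4P_b; hence 3222.4 = 8P_b and P_b = 402.8.
Then P_s = 402.8 - 51 = 351.8 and Q = 1733.2 - 4(402.8) = 122.

P_b = 402.8, P_s = 351.8, Q = 122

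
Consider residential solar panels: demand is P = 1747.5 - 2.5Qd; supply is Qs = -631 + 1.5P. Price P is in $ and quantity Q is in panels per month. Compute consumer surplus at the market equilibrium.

Inverting to quantity form: Qd = 699 - 0.4P.
Set Qd = Qs: 699 - 0.4P = -631 + 1.5P, so 1330 = 1.9P and P* = 700.
Then Q* = 699 - 0.4(700) = 419.
Demand choke price (Qd = 0): P = 699/0.4 = 1747.5. Consumer surplus = ½ × (1747.5 - 700) × 419 = 219451.25.

Consumer surplus = 219451.25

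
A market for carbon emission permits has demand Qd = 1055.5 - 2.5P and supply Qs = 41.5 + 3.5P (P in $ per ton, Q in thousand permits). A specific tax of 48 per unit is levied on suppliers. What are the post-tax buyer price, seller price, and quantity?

Suppliers keep P_s = P_b - 48 per unit, so supply in terms of the buyer price is Qs = -126.5 + 3.5P_b.
Set Qd = Qs: 1055.5 - 2.5P_b = -126.5 + 3.5P_b, so 1182 = 6P_b and P_b = 197.
Then P_s = 197 - 48 = 149 and Q = 1055.5 - 2.5(197) = 563.

P_b = 197, P_s = 149, Q = 563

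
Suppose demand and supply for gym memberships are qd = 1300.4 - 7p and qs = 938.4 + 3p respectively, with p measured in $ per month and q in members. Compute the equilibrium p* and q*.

Set qd = qs: 1300.4 - 7p = 938.4 + 3p, so 362 = 10p and p* = 36.2.
Plugging p* into demand: q* = 1300.4 - 7(36.2) = 1047.

p* = 36.2, q* = 1047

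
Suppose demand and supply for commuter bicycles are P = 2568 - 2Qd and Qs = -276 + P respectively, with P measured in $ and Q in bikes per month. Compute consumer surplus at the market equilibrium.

Consumer surplus = 583696

In direct form, Qd = 1284 - 0.5P.
At equilibrium Qd = Qs, so 1284 - 0.5P = -276 + P; collecting terms, 1560 = 1.5P and P* = 1040.
Substitute back: Q* = 1284 - 0.5(1040) = 764.
Demand choke price (Qd = 0): P = 1284/0.5 = 2568. Consumer surplus = ½ × (2568 - 1040) × 764 = 583696.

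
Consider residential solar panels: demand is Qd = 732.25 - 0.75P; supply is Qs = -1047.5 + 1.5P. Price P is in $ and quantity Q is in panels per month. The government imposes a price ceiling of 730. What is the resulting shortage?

Shortage = 137.25

With P fixed at 730, quantity demanded is 184.75 and quantity supplied is 47.5.
Shortage = Qd - Qs = 184.75 - 47.5 = 137.25.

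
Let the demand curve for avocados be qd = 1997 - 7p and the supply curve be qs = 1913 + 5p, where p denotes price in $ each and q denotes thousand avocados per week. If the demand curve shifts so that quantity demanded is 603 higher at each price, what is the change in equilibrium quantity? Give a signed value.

The market clears where 1997 - 7p = 1913 + 5p. Rearranging, 12p = 84, hence p* = 7.
From the demand curve, q* = 1997 - 7(7) = 1948.
After the shift, demand is qd = 2600 - 7p.
New equilibrium: 687 = 12p, so p = 57.25 and q = 2199.25.
Δq = 2199.25 - 1948 = 251.25.

Δq = 251.25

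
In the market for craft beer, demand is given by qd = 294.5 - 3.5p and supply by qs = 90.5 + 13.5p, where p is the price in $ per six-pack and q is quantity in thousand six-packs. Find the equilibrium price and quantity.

p* = 12, q* = 252.5

Equating demand and supply, 294.5 - 3.5p = 90.5 + 13.5p gives 17p = 204, so p* = 12.
Plugging p* into demand: q* = 294.5 - 3.5(12) = 252.5.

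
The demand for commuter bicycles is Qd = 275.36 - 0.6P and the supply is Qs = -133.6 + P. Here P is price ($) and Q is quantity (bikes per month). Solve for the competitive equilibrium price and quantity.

The market clears where 275.36 - 0.6P = -133.6 + P. Rearranging, 1.6P = 408.96, hence P* = 255.6.
Substitute back: Q* = 275.36 - 0.6(255.6) = 122.

P* = 255.6, Q* = 122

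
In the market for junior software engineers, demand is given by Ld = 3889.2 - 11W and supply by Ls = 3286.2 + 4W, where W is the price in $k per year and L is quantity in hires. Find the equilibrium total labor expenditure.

Total labor expenditure = 138569.4

Equating demand and supply, 3889.2 - 11W = 3286.2 + 4W gives 15W = 603, so W* = 40.2.
Substitute back: L* = 3889.2 - 11(40.2) = 3447.
Total labor expenditure = W* × L* = 40.2 × 3447 = 138569.4.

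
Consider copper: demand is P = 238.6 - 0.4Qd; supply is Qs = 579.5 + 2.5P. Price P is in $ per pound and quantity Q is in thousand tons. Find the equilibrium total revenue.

Inverting to quantity form: Qd = 596.5 - 2.5P.
Equating demand and supply, 596.5 - 2.5P = 579.5 + 2.5P gives 5P = 17, so P* = 3.4.
Then Q* = 596.5 - 2.5(3.4) = 588.
Total revenue = P* × Q* = 3.4 × 588 = 1999.2.

Total revenue = 1999.2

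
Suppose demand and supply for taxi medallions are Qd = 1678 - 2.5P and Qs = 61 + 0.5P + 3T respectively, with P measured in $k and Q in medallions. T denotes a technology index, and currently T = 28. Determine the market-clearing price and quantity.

P* = 511, Q* = 400.5

With T = 28, supply is Qs = 145 + 0.5P.
The market clears where 1678 - 2.5P = 145 + 0.5P. Rearranging, 3P = 1533, hence P* = 511.
Plugging P* into demand: Q* = 1678 - 2.5(511) = 400.5.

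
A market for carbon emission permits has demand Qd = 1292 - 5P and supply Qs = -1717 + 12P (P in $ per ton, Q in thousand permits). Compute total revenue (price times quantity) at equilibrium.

Equating demand and supply, 1292 - 5P = -1717 + 12P gives 17P = 3009, so P* = 177.
Substitute back: Q* = 1292 - 5(177) = 407.
Total revenue = P* × Q* = 177 × 407 = 72039.

Total revenue = 72039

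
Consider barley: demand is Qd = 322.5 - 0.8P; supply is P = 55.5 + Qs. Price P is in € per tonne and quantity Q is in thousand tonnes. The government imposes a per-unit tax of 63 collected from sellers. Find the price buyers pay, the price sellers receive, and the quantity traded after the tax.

Solving each curve for Q: Qs = -55.5 + P.
Sellers keep P_s = P_b - 63 per unit, so supply in terms of the buyer price is Qs = -118.5 + P_b.
Market clearing requires 322.5 - 0.8P_b = -118.5 + P_b; hence 441 = 1.8P_b and P_b = 245.
Then P_s = 245 - 63 = 182 and Q = 322.5 - 0.8(245) = 126.5.

P_b = 245, P_s = 182, Q = 126.5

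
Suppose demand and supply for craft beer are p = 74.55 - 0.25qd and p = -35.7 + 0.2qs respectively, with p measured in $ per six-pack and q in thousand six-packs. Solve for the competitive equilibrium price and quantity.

p* = 13.3, q* = 245

In direct form, qd = 298.2 - 4p and qs = 178.5 + 5p.
The market clears where 298.2 - 4p = 178.5 + 5p. Rearranging, 9p = 119.7, hence p* = 13.3.
From the demand curve, q* = 298.2 - 4(13.3) = 245.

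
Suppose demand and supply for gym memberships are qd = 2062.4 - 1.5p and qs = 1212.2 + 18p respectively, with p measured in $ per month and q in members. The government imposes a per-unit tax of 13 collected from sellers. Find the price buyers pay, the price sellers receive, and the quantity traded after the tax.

p_b = 55.6, p_s = 42.6, q = 1979

With a tax of 13 on sellers, they supply based on the net price p_s = p_b - 13, so qs = 978.2 + 18p_b.
Equate demand and the shifted supply: 2062.4 - 1.5p_b = 978.2 + 18p_b, giving 19.5p_b = 1084.2, so p_b = 55.6.
Then p_s = 55.6 - 13 = 42.6 and q = 2062.4 - 1.5(55.6) = 1979.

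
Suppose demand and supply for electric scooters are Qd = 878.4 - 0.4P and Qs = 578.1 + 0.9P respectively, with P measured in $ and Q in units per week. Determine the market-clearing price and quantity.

At equilibrium Qd = Qs, so 878.4 - 0.4P = 578.1 + 0.9P; collecting terms, 300.3 = 1.3P and P* = 231.
Then Q* = 878.4 - 0.4(231) = 786.

P* = 231, Q* = 786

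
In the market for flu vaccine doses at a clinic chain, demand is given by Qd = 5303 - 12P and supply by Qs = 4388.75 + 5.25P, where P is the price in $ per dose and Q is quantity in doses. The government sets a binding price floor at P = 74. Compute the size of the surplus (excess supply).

With P fixed at 74, quantity demanded is 4415 and quantity supplied is 4777.25.
Surplus = Qs - Qd = 4777.25 - 4415 = 362.25.

Surplus = 362.25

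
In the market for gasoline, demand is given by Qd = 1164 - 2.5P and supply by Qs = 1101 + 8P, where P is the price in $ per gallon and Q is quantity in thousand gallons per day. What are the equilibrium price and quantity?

P* = 6, Q* = 1149

Set Qd = Qs: 1164 - 2.5P = 1101 + 8P, so 63 = 10.5P and P* = 6.
Plugging P* into demand: Q* = 1164 - 2.5(6) = 1149.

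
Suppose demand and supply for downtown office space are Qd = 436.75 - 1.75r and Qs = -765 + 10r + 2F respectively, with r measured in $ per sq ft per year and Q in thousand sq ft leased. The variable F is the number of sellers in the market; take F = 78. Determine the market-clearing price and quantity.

r* = 89, Q* = 281

With F = 78, supply is Qs = -609 + 10r.
The market clears where 436.75 - 1.75r = -609 + 10r. Rearranging, 11.75r = 1045.75, hence r* = 89.
Plugging r* into demand: Q* = 436.75 - 1.75(89) = 281.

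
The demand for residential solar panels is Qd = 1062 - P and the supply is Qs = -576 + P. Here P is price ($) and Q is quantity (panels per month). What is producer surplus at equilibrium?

Producer surplus = 29524.5

The market clears where 1062 - P = -576 + P. Rearranging, 2P = 1638, hence P* = 819.
Plugging P* into demand: Q* = 1062 - 819 = 243.
Supply choke price (Qs = 0): P = 576. Producer surplus = ½ × (819 - 576) × 243 = 29524.5.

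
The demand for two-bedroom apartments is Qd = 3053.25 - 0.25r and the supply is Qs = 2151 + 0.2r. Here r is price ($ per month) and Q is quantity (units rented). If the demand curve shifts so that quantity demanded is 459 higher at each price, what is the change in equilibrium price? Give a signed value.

Equating demand and supply, 3053.25 - 0.25r = 2151 + 0.2r gives 0.45r = 902.25, so r* = 2005.
Substitute back: Q* = 3053.25 - 0.25(2005) = 2552.
After the shift, demand is Qd = 3512.25 - 0.25r.
Re-solving, 0.45r = 1361.25 gives r = 3025 and Q = 2756.
Δr = 3025 - 2005 = 1020.

Δr = 1020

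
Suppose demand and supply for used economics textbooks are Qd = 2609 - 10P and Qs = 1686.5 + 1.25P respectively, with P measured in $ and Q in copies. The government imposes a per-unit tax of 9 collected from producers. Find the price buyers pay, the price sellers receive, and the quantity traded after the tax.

P_b = 83, P_s = 74, Q = 1779

With a tax of 9 on producers, they supply based on the net price P_s = P_b - 9, so Qs = 1675.25 + 1.25P_b.
Market clearing requires 2609 - 10P_b = 1675.25 + 1.25P_b; hence 933.75 = 11.25P_b and P_b = 83.
So P_s = 74 and the quantity traded is Q = 2609 - 10(83) = 1779.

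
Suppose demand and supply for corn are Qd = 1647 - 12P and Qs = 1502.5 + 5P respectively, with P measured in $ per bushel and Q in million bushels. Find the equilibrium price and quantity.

The market clears where 1647 - 12P = 1502.5 + 5P. Rearranging, 17P = 144.5, hence P* = 8.5.
From the demand curve, Q* = 1647 - 12(8.5) = 1545.

P* = 8.5, Q* = 1545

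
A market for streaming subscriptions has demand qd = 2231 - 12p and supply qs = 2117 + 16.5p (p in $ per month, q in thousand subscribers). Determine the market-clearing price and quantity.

p* = 4, q* = 2183

At equilibrium qd = qs, so 2231 - 12p = 2117 + 16.5p; collecting terms, 114 = 28.5p and p* = 4.
Then q* = 2231 - 12(4) = 2183.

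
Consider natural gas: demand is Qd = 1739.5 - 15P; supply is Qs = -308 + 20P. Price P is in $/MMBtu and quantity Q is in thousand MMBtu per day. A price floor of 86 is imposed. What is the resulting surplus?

Surplus = 962.5

With P fixed at 86, quantity demanded is 449.5 and quantity supplied is 1412.
Surplus = Qs - Qd = 1412 - 449.5 = 962.5.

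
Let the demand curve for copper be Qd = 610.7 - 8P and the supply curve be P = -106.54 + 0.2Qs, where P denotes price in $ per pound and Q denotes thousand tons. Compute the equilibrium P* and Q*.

P* = 6, Q* = 562.7

Inverting to quantity form: Qs = 532.7 + 5P.
Equating demand and supply, 610.7 - 8P = 532.7 + 5P gives 13P = 78, so P* = 6.
Substitute back: Q* = 610.7 - 8(6) = 562.7.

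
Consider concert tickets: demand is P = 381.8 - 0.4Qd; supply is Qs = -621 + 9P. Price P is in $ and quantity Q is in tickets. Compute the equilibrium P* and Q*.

P* = 137, Q* = 612

Solving each curve for Q: Qd = 954.5 - 2.5P.
Set Qd = Qs: 954.5 - 2.5P = -621 + 9P, so 1575.5 = 11.5P and P* = 137.
Plugging P* into demand: Q* = 954.5 - 2.5(137) = 612.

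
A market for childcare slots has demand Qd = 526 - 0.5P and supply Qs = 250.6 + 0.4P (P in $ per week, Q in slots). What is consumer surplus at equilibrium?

Consumer surplus = 139129

Set Qd = Qs: 526 - 0.5P = 250.6 + 0.4P, so 275.4 = 0.9P and P* = 306.
Substitute back: Q* = 526 - 0.5(306) = 373.
Demand choke price (Qd = 0): P = 526/0.5 = 1052. Consumer surplus = ½ × (1052 - 306) × 373 = 139129.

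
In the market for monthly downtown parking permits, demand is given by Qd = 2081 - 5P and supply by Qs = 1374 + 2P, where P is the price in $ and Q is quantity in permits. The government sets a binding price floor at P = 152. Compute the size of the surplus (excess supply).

At P = 152: Qd = 1321 and Qs = 1678.
Surplus = Qs - Qd = 1678 - 1321 = 357.

Surplus = 357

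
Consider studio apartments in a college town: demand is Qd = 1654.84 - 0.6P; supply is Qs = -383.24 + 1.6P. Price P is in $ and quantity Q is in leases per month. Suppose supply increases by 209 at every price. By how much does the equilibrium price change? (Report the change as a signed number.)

ΔP = -95

The market clears where 1654.84 - 0.6P = -383.24 + 1.6P. Rearranging, 2.2P = 2038.08, hence P* = 926.4.
Plugging P* into demand: Q* = 1654.84 - 0.6(926.4) = 1099.
After the shift, supply is Qs = -174.24 + 1.6P.
Re-solving, 2.2P = 1829.08 gives P = 831.4 and Q = 1156.
ΔP = 831.4 - 926.4 = -95.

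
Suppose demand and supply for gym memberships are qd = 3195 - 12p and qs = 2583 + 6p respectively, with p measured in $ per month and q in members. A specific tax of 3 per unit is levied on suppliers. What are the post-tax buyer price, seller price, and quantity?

p_b = 35, p_s = 32, q = 2775

With a tax of 3 on suppliers, they supply based on the net price p_s = p_b - 3, so qs = 2565 + 6p_b.
Market clearing requires 3195 - 12p_b = 2565 + 6p_b; hence 630 = 18p_b and p_b = 35.
Then p_s = 35 - 3 = 32 and q = 3195 - 12(35) = 2775.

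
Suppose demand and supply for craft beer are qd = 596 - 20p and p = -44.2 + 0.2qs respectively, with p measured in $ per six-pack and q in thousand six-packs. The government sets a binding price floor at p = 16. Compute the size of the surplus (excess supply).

In direct form, qs = 221 + 5p.
With p fixed at 16, quantity demanded is 276 and quantity supplied is 301.
Surplus = qs - qd = 301 - 276 = 25.

Surplus = 25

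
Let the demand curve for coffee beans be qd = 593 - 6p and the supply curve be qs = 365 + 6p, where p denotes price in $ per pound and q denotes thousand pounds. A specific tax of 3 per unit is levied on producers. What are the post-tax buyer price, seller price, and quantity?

With a tax of 3 on producers, they supply based on the net price p_s = p_b - 3, so qs = 347 + 6p_b.
Market clearing requires 593 - 6p_b = 347 + 6p_b; hence 246 = 12p_b and p_b = 20.5.
So p_s = 17.5 and the quantity traded is q = 593 - 6(20.5) = 470.

p_b = 20.5, p_s = 17.5, q = 470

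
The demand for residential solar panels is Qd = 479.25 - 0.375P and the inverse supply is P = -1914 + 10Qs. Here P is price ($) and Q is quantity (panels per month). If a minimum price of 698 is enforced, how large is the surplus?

Surplus = 43.7

Solving each curve for Q: Qs = 191.4 + 0.1P.
With P fixed at 698, quantity demanded is 217.5 and quantity supplied is 261.2.
Surplus = Qs - Qd = 261.2 - 217.5 = 43.7.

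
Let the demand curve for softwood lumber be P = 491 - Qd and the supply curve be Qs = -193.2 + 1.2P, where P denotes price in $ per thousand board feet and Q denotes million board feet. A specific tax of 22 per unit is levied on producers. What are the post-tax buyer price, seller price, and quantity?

Rewriting in direct form: Qd = 491 - P.
Producers keep P_s = P_b - 22 per unit, so supply in terms of the buyer price is Qs = -219.6 + 1.2P_b.
Equate demand and the shifted supply: 491 - P_b = -219.6 + 1.2P_b, giving 2.2P_b = 710.6, so P_b = 323.
So P_s = 301 and the quantity traded is Q = 491 - 323 = 168.

P_b = 323, P_s = 301, Q = 168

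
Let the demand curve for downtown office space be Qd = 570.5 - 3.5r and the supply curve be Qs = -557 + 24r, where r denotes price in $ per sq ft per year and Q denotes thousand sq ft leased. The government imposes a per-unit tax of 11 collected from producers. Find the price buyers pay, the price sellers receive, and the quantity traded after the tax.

The tax drives a wedge r_b - r_s = 11. Substituting r_s = r_b - 11 into supply: Qs = -821 + 24r_b.
Equate demand and the shifted supply: 570.5 - 3.5r_b = -821 + 24r_b, giving 27.5r_b = 1391.5, so r_b = 50.6.
Then r_s = 50.6 - 11 = 39.6 and Q = 570.5 - 3.5(50.6) = 393.4.

r_b = 50.6, r_s = 39.6, Q = 393.4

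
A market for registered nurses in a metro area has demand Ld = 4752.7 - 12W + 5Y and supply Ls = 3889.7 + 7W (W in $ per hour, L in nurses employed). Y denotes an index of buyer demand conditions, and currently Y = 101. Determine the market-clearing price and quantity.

With Y = 101, demand is Ld = 5257.7 - 12W.
The market clears where 5257.7 - 12W = 3889.7 + 7W. Rearranging, 19W = 1368, hence W* = 72.
Substitute back: L* = 5257.7 - 12(72) = 4393.7.

W* = 72, L* = 4393.7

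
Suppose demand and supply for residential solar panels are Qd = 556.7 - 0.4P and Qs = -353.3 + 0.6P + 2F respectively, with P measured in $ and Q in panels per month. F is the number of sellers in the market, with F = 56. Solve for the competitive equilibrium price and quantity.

With F = 56, supply is Qs = -241.3 + 0.6P.
Equating demand and supply, 556.7 - 0.4P = -241.3 + 0.6P gives P = 798, so P* = 798.
Substitute back: Q* = 556.7 - 0.4(798) = 237.5.

P* = 798, Q* = 237.5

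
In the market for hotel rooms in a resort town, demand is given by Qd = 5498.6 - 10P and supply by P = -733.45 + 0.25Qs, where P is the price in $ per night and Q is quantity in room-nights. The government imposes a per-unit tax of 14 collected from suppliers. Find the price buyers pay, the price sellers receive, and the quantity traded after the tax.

Inverting to quantity form: Qs = 2933.8 + 4P.
The tax drives a wedge P_b - P_s = 14. Substituting P_s = P_b - 14 into supply: Qs = 2877.8 + 4P_b.
Market clearing requires 5498.6 - 10P_b = 2877.8 + 4P_b; hence 2620.8 = 14P_b and P_b = 187.2.
So P_s = 173.2 and the quantity traded is Q = 5498.6 - 10(187.2) = 3626.6.

P_b = 187.2, P_s = 173.2, Q = 3626.6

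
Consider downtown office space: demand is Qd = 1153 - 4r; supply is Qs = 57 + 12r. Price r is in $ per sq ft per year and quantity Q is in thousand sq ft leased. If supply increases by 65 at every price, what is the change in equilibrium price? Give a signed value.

Set Qd = Qs: 1153 - 4r = 57 + 12r, so 1096 = 16r and r* = 68.5.
Then Q* = 1153 - 4(68.5) = 879.
After the shift, supply is Qs = 122 + 12r.
New equilibrium: 1031 = 16r, so r = 64.4375 and Q = 895.25.
Δr = 64.4375 - 68.5 = -4.0625.

Δr = -4.0625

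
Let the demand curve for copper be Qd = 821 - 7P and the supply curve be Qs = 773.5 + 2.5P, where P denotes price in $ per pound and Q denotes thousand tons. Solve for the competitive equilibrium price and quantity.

P* = 5, Q* = 786

Set Qd = Qs: 821 - 7P = 773.5 + 2.5P, so 47.5 = 9.5P and P* = 5.
Plugging P* into demand: Q* = 821 - 7(5) = 786.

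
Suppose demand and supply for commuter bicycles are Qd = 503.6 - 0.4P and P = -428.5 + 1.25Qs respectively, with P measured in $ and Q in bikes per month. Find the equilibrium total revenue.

Inverting to quantity form: Qs = 342.8 + 0.8P.
Equating demand and supply, 503.6 - 0.4P = 342.8 + 0.8P gives 1.2P = 160.8, so P* = 134.
Plugging P* into demand: Q* = 503.6 - 0.4(134) = 450.
Total revenue = P* × Q* = 134 × 450 = 60300.

Total revenue = 60300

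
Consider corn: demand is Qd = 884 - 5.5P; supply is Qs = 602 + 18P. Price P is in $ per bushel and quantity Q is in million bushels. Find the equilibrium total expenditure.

Total expenditure = 9816

Equating demand and supply, 884 - 5.5P = 602 + 18P gives 23.5P = 282, so P* = 12.
Substitute back: Q* = 884 - 5.5(12) = 818.
Total expenditure = P* × Q* = 12 × 818 = 9816.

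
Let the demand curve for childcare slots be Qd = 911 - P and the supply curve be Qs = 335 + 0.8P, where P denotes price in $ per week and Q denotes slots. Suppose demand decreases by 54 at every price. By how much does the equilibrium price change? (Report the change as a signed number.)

ΔP = -30

At equilibrium Qd = Qs, so 911 - P = 335 + 0.8P; collecting terms, 576 = 1.8P and P* = 320.
Plugging P* into demand: Q* = 911 - 320 = 591.
After the shift, demand is Qd = 857 - P.
The new intersection has 522 = 1.8P, i.e. P = 290, Q = 567.
ΔP = 290 - 320 = -30.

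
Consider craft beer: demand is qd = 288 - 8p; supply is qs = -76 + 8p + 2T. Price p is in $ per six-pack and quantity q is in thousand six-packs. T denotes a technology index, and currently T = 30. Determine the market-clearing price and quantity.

With T = 30, supply is qs = -16 + 8p.
Set qd = qs: 288 - 8p = -16 + 8p, so 304 = 16p and p* = 19.
Substitute back: q* = 288 - 8(19) = 136.

p* = 19, q* = 136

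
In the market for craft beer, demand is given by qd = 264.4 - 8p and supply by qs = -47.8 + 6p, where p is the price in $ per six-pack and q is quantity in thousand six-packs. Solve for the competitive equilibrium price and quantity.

Equating demand and supply, 264.4 - 8p = -47.8 + 6p gives 14p = 312.2, so p* = 22.3.
Then q* = 264.4 - 8(22.3) = 86.

p* = 22.3, q* = 86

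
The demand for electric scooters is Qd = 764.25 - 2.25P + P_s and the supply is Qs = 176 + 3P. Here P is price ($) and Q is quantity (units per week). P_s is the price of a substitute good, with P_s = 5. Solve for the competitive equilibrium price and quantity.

With P_s = 5, demand is Qd = 769.25 - 2.25P.
Equating demand and supply, 769.25 - 2.25P = 176 + 3P gives 5.25P = 593.25, so P* = 113.
Then Q* = 769.25 - 2.25(113) = 515.

P* = 113, Q* = 515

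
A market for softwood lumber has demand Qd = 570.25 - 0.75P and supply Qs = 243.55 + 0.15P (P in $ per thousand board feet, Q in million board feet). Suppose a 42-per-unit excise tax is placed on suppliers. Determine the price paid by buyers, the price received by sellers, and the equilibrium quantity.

P_b = 370, P_s = 328, Q = 292.75

Suppliers keep P_s = P_b - 42 per unit, so supply in terms of the buyer price is Qs = 237.25 + 0.15P_b.
Set Qd = Qs: 570.25 - 0.75P_b = 237.25 + 0.15P_b, so 333 = 0.9P_b and P_b = 370.
So P_s = 328 and the quantity traded is Q = 570.25 - 0.75(370) = 292.75.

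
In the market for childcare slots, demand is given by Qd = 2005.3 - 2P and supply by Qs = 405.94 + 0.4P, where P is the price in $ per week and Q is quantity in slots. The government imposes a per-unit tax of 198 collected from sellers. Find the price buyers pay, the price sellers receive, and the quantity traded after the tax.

The tax drives a wedge P_b - P_s = 198. Substituting P_s = P_b - 198 into supply: Qs = 326.74 + 0.4P_b.
Set Qd = Qs: 2005.3 - 2P_b = 326.74 + 0.4P_b, so 1678.56 = 2.4P_b and P_b = 699.4.
So P_s = 501.4 and the quantity traded is Q = 2005.3 - 2(699.4) = 606.5.

P_b = 699.4, P_s = 501.4, Q = 606.5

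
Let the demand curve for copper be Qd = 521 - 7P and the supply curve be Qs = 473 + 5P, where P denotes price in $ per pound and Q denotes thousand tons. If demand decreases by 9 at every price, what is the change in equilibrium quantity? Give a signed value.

ΔQ = -3.75

Set Qd = Qs: 521 - 7P = 473 + 5P, so 48 = 12P and P* = 4.
Then Q* = 521 - 7(4) = 493.
After the shift, demand is Qd = 512 - 7P.
Re-solving, 12P = 39 gives P = 3.25 and Q = 489.25.
ΔQ = 489.25 - 493 = -3.75.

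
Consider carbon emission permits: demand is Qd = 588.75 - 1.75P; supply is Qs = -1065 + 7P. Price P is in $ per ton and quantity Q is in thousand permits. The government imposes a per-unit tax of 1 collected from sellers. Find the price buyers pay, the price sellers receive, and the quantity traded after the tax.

Sellers keep P_s = P_b - 1 per unit, so supply in terms of the buyer price is Qs = -1072 + 7P_b.
Set Qd = Qs: 588.75 - 1.75P_b = -1072 + 7P_b, so 1660.75 = 8.75P_b and P_b = 189.8.
So P_s = 188.8 and the quantity traded is Q = 588.75 - 1.75(189.8) = 256.6.

P_b = 189.8, P_s = 188.8, Q = 256.6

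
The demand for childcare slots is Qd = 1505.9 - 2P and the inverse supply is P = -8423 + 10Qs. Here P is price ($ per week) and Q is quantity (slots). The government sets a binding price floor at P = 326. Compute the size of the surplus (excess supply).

In direct form, Qs = 842.3 + 0.1P.
Evaluating both curves at the floor price 326 gives Qd = 853.9, Qs = 874.9.
Surplus = Qs - Qd = 874.9 - 853.9 = 21.

Surplus = 21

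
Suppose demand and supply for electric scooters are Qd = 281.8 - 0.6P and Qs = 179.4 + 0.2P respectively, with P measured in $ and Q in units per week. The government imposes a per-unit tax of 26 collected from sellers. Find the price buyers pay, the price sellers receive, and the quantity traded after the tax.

P_b = 134.5, P_s = 108.5, Q = 201.1

Sellers keep P_s = P_b - 26 per unit, so supply in terms of the buyer price is Qs = 174.2 + 0.2P_b.
Market clearing requires 281.8 - 0.6P_b = 174.2 + 0.2P_b; hence 107.6 = 0.8P_b and P_b = 134.5.
So P_s = 108.5 and the quantity traded is Q = 281.8 - 0.6(134.5) = 201.1.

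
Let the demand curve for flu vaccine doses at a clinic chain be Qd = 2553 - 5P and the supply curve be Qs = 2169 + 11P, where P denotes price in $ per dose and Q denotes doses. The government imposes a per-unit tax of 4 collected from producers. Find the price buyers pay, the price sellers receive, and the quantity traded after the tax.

With a tax of 4 on producers, they supply based on the net price P_s = P_b - 4, so Qs = 2125 + 11P_b.
Market clearing requires 2553 - 5P_b = 2125 + 11P_b; hence 428 = 16P_b and P_b = 26.75.
Then P_s = 26.75 - 4 = 22.75 and Q = 2553 - 5(26.75) = 2419.25.

P_b = 26.75, P_s = 22.75, Q = 2419.25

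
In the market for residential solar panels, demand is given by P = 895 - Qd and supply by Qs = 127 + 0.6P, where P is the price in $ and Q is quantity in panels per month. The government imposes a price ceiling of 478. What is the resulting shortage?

Shortage = 3.2

Rewriting in direct form: Qd = 895 - P.
Evaluating both curves at the ceiling price 478 gives Qd = 417, Qs = 413.8.
Shortage = Qd - Qs = 417 - 413.8 = 3.2.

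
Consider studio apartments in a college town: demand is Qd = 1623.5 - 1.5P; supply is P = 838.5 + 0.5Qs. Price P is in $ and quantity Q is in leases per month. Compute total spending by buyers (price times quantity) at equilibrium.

Total spending by buyers = 197087

Rewriting in direct form: Qs = -1677 + 2P.
The market clears where 1623.5 - 1.5P = -1677 + 2P. Rearranging, 3.5P = 3300.5, hence P* = 943.
Substitute back: Q* = 1623.5 - 1.5(943) = 209.
Total spending by buyers = P* × Q* = 943 × 209 = 197087.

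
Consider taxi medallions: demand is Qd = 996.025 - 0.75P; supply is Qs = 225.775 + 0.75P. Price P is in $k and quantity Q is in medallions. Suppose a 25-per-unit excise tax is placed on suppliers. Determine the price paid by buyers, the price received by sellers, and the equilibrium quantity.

P_b = 526, P_s = 501, Q = 601.525

With a tax of 25 on suppliers, they supply based on the net price P_s = P_b - 25, so Qs = 207.025 + 0.75P_b.
Set Qd = Qs: 996.025 - 0.75P_b = 207.025 + 0.75P_b, so 789 = 1.5P_b and P_b = 526.
So P_s = 501 and the quantity traded is Q = 996.025 - 0.75(526) = 601.525.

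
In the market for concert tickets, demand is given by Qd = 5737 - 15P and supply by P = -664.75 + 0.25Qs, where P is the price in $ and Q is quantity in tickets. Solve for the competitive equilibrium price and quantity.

Inverting to quantity form: Qs = 2659 + 4P.
At equilibrium Qd = Qs, so 5737 - 15P = 2659 + 4P; collecting terms, 3078 = 19P and P* = 162.
From the demand curve, Q* = 5737 - 15(162) = 3307.

P* = 162, Q* = 3307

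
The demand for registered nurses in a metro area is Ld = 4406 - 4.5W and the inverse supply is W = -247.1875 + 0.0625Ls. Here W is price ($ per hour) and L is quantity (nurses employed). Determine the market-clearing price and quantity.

W* = 22, L* = 4307

Solving each curve for L: Ls = 3955 + 16W.
The market clears where 4406 - 4.5W = 3955 + 16W. Rearranging, 20.5W = 451, hence W* = 22.
Then L* = 4406 - 4.5(22) = 4307.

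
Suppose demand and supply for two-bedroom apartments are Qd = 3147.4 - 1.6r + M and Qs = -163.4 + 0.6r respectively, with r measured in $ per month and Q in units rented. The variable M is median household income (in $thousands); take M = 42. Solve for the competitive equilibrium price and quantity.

r* = 1524, Q* = 751

With M = 42, demand is Qd = 3189.4 - 1.6r.
At equilibrium Qd = Qs, so 3189.4 - 1.6r = -163.4 + 0.6r; collecting terms, 3352.8 = 2.2r and r* = 1524.
Plugging r* into demand: Q* = 3189.4 - 1.6(1524) = 751.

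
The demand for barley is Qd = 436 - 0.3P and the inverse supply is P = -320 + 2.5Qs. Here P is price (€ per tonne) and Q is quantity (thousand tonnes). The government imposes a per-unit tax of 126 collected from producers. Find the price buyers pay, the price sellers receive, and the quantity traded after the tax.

Inverting to quantity form: Qs = 128 + 0.4P.
With a tax of 126 on producers, they supply based on the net price P_s = P_b - 126, so Qs = 77.6 + 0.4P_b.
Set Qd = Qs: 436 - 0.3P_b = 77.6 + 0.4P_b, so 358.4 = 0.7P_b and P_b = 512.
Then P_s = 512 - 126 = 386 and Q = 436 - 0.3(512) = 282.4.

P_b = 512, P_s = 386, Q = 282.4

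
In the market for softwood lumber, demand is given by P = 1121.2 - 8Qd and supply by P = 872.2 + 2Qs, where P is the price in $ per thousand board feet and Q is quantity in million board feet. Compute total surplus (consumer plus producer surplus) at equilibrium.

Rewriting in direct form: Qd = 140.15 - 0.125P and Qs = -436.1 + 0.5P.
Equating demand and supply, 140.15 - 0.125P = -436.1 + 0.5P gives 0.625P = 576.25, so P* = 922.
Substitute back: Q* = 140.15 - 0.125(922) = 24.9.
Demand choke price = 1121.2; supply choke price = 872.2. CS = ½(1121.2 - 922)(24.9) = 2480.04; PS = ½(922 - 872.2)(24.9) = 620.01. Total surplus = 3100.05.

Total surplus = 3100.05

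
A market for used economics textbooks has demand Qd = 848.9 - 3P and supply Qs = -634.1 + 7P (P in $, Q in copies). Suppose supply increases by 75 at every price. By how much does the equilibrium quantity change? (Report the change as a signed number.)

ΔQ = 22.5

At equilibrium Qd = Qs, so 848.9 - 3P = -634.1 + 7P; collecting terms, 1483 = 10P and P* = 148.3.
Then Q* = 848.9 - 3(148.3) = 404.
After the shift, supply is Qs = -559.1 + 7P.
New equilibrium: 1408 = 10P, so P = 140.8 and Q = 426.5.
ΔQ = 426.5 - 404 = 22.5.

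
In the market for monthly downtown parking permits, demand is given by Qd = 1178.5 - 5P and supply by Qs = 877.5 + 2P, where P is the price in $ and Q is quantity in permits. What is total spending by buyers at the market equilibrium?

Total spending by buyers = 41430.5

Equating demand and supply, 1178.5 - 5P = 877.5 + 2P gives 7P = 301, so P* = 43.
Substitute back: Q* = 1178.5 - 5(43) = 963.5.
Total spending by buyers = P* × Q* = 43 × 963.5 = 41430.5.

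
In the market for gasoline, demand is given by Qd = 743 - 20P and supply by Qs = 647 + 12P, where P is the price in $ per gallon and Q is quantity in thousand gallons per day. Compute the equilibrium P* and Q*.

P* = 3, Q* = 683

Set Qd = Qs: 743 - 20P = 647 + 12P, so 96 = 32P and P* = 3.
Then Q* = 743 - 20(3) = 683.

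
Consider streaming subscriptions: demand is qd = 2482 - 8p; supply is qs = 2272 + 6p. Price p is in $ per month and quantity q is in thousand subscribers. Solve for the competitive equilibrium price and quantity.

Set qd = qs: 2482 - 8p = 2272 + 6p, so 210 = 14p and p* = 15.
Then q* = 2482 - 8(15) = 2362.

p* = 15, q* = 2362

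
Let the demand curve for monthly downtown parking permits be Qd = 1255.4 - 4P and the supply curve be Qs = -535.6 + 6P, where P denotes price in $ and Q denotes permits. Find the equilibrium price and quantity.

The market clears where 1255.4 - 4P = -535.6 + 6P. Rearranging, 10P = 1791, hence P* = 179.1.
From the demand curve, Q* = 1255.4 - 4(179.1) = 539.

P* = 179.1, Q* = 539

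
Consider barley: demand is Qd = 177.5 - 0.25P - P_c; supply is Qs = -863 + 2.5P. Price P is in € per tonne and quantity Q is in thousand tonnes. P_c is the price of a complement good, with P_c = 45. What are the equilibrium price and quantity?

P* = 362, Q* = 42

With P_c = 45, demand is Qd = 132.5 - 0.25P.
Set Qd = Qs: 132.5 - 0.25P = -863 + 2.5P, so 995.5 = 2.75P and P* = 362.
Substitute back: Q* = 132.5 - 0.25(362) = 42.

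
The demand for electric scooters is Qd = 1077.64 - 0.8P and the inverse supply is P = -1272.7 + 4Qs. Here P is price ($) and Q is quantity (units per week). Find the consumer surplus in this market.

Solving each curve for Q: Qs = 318.175 + 0.25P.
The market clears where 1077.64 - 0.8P = 318.175 + 0.25P. Rearranging, 1.05P = 759.465, hence P* = 723.3.
From the demand curve, Q* = 1077.64 - 0.8(723.3) = 499.
Demand choke price (Qd = 0): P = 1077.64/0.8 = 1347.05. Consumer surplus = ½ × (1347.05 - 723.3) × 499 = 155625.625.

Consumer surplus = 155625.625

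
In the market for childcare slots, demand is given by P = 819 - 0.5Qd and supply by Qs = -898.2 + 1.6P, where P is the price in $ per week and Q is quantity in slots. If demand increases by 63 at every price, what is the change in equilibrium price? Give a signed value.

ΔP = 17.5

In direct form, Qd = 1638 - 2P.
At equilibrium Qd = Qs, so 1638 - 2P = -898.2 + 1.6P; collecting terms, 2536.2 = 3.6P and P* = 704.5.
Substitute back: Q* = 1638 - 2(704.5) = 229.
After the shift, demand is Qd = 1701 - 2P.
Re-solving, 3.6P = 2599.2 gives P = 722 and Q = 257.
ΔP = 722 - 704.5 = 17.5.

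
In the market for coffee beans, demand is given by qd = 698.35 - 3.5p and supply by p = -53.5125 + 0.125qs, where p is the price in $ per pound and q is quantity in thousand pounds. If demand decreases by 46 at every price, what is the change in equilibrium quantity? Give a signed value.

In direct form, qs = 428.1 + 8p.
Set qd = qs: 698.35 - 3.5p = 428.1 + 8p, so 270.25 = 11.5p and p* = 23.5.
Plugging p* into demand: q* = 698.35 - 3.5(23.5) = 616.1.
After the shift, demand is qd = 652.35 - 3.5p.
The new intersection has 224.25 = 11.5p, i.e. p = 19.5, q = 584.1.
Δq = 584.1 - 616.1 = -32.

Δq = -32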